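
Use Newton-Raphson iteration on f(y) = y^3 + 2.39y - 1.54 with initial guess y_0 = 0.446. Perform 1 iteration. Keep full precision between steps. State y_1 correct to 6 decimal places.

Newton update: y ← y − f(y)/f'(y).
f'(y) = 3y^2 + 2.39
y_0 = 0.446000: f = -0.385343, f' = 2.986748 → y_1 = 0.446000 - (-0.385343)/(2.986748) = 0.575018

0.575018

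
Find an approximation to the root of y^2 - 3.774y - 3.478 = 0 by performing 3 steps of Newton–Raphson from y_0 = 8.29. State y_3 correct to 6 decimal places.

4.544658

Newton update: y ← y − f(y)/f'(y).
f'(y) = 2y - 3.774
y_0 = 8.290000: f = 33.959640, f' = 12.806000 → y_1 = 8.290000 - (33.959640)/(12.806000) = 5.638146
y_1 = 5.638146: f = 7.032329, f' = 7.502292 → y_2 = 5.638146 - (7.032329)/(7.502292) = 4.700789
y_2 = 4.700789: f = 0.878639, f' = 5.627578 → y_3 = 4.700789 - (0.878639)/(5.627578) = 4.544658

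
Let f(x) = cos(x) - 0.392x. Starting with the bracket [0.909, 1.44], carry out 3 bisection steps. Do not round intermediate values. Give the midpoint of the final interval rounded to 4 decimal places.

f(0.909000) = 0.258207, f(1.440000) = -0.434056 (opposite signs)
step 1: m = 1.174500, f(m) = -0.074400 < 0 → root in [0.909000, 1.174500]
step 2: m = 1.041750, f(m) = 0.096344 > 0 → root in [1.041750, 1.174500]
step 3: m = 1.108125, f(m) = 0.011955 > 0 → root in [1.108125, 1.174500]
Midpoint of [1.108125, 1.174500] = 1.141313

1.1413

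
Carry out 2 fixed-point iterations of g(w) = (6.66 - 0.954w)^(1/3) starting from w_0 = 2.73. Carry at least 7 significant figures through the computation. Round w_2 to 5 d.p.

w_1 = g(2.730000) = 1.594720
w_2 = g(1.594720) = 1.725637

1.72564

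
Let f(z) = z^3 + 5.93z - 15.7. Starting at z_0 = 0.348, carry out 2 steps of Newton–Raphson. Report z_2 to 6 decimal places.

f'(z) = 3z^2 + 5.93
z_0 = 0.348000: f = -13.594216, f' = 6.293312 → z_1 = 0.348000 - (-13.594216)/(6.293312) = 2.508105
z_1 = 2.508105: f = 14.950529, f' = 24.801775 → z_2 = 2.508105 - (14.950529)/(24.801775) = 1.905304

1.905304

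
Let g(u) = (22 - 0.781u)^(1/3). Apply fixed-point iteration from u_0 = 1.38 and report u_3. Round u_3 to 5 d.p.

u_1 = g(1.380000) = 2.755514
u_2 = g(2.755514) = 2.707521
u_3 = g(2.707521) = 2.709224

2.70922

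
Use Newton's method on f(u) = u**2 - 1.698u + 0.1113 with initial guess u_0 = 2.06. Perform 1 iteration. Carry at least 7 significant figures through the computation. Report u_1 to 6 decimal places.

f'(u) = 2u - 1.698
u_0 = 2.060000: f = 0.857020, f' = 2.422000 → u_1 = 2.060000 - (0.857020)/(2.422000) = 1.706152

1.706152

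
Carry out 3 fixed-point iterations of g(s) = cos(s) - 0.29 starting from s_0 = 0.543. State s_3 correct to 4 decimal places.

s_1 = g(0.543000) = 0.566162
s_2 = g(0.566162) = 0.553966
s_3 = g(0.553966) = 0.560445

0.5604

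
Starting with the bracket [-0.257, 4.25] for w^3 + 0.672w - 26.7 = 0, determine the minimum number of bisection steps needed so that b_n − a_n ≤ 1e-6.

23

Initial width b − a = 4.25 − -0.257 = 4.507000.
After n steps the width is (b−a)/2^n; need (b−a)/2^n ≤ 1e-6.
So n ≥ log₂(4.507000/1e-6) = log₂(4507000.0000) ≈ 22.1037.
Hence n = 23.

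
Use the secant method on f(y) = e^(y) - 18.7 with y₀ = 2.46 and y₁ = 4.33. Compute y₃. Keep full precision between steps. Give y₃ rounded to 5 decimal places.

f(y_0) = -6.995188, f(y_1) = 57.244287
y_2 = 4.330000 - (57.244287)·(4.330000 - 2.460000)/(57.244287 - (-6.995188)) = 2.663629; f(y_2) = -4.351739
y_3 = 2.663629 - (-4.351739)·(2.663629 - 4.330000)/(-4.351739 - (57.244287)) = 2.781357; f(y_3) = -2.559086

2.78136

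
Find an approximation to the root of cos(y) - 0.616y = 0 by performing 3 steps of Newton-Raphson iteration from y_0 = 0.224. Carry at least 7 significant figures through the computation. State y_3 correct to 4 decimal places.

0.9476

Newton update: y ← y − f(y)/f'(y).
f'(y) = -sin(y) - 0.616
y_0 = 0.224000: f = 0.837033, f' = -0.838131 → y_1 = 0.224000 - (0.837033)/(-0.838131) = 1.222689
y_1 = 1.222689: f = -0.412057, f' = -1.556020 → y_2 = 1.222689 - (-0.412057)/(-1.556020) = 0.957874
y_2 = 0.957874: f = -0.014790, f' = -1.433971 → y_3 = 0.957874 - (-0.014790)/(-1.433971) = 0.947560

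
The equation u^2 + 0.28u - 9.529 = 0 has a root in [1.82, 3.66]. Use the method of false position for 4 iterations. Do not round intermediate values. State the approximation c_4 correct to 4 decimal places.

f(1.820000) = -5.707000, f(3.660000) = 4.891400
step 1: c = 2.810799, f(c) = -0.841388 < 0 → new bracket [2.810799, 3.660000]
step 2: c = 2.935434, f(c) = -0.090306 < 0 → new bracket [2.935434, 3.660000]
step 3: c = 2.948569, f(c) = -0.009344 < 0 → new bracket [2.948569, 3.660000]
step 4: c = 2.949925, f(c) = -0.000963 < 0 → new bracket [2.949925, 3.660000]

2.9499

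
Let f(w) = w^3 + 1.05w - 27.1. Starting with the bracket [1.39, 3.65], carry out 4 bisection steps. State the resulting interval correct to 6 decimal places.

[2.802500, 2.943750]

f(1.390000) = -22.954881, f(3.650000) = 25.359625 (opposite signs)
step 1: m = 2.520000, f(m) = -8.450992 < 0 → root in [2.520000, 3.650000]
step 2: m = 3.085000, f(m) = 5.499889 > 0 → root in [2.520000, 3.085000]
step 3: m = 2.802500, f(m) = -2.146522 < 0 → root in [2.802500, 3.085000]
step 4: m = 2.943750, f(m) = 1.500486 > 0 → root in [2.802500, 2.943750]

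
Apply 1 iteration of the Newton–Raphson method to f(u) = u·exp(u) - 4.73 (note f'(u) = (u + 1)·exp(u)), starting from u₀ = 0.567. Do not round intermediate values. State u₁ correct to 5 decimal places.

u_0 = 0.567000: f = -3.730396, f' = 2.762574 → u_1 = 0.567000 - (-3.730396)/(2.762574) = 1.917333

1.91733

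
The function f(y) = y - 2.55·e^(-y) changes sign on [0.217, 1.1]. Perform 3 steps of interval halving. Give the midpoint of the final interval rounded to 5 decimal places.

0.93444

f(0.217000) = -1.835571, f(1.100000) = 0.251179 (opposite signs)
step 1: m = 0.658500, f(m) = -0.661449 < 0 → root in [0.658500, 1.100000]
step 2: m = 0.879250, f(m) = -0.179240 < 0 → root in [0.879250, 1.100000]
step 3: m = 0.989625, f(m) = 0.041749 > 0 → root in [0.879250, 0.989625]
Midpoint of [0.879250, 0.989625] = 0.934438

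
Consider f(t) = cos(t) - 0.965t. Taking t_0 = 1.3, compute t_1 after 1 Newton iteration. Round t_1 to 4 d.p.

Newton update: t ← t − f(t)/f'(t).
f'(t) = -sin(t) - 0.965
t_0 = 1.300000: f = -0.987001, f' = -1.928558 → t_1 = 1.300000 - (-0.987001)/(-1.928558) = 0.788218

0.7882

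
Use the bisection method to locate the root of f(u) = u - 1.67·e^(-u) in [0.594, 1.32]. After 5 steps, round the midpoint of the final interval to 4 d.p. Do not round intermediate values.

0.7642

f(0.594000) = -0.328031, f(1.320000) = 0.873884 (opposite signs)
step 1: m = 0.957000, f(m) = 0.315648 > 0 → root in [0.594000, 0.957000]
step 2: m = 0.775500, f(m) = 0.006509 > 0 → root in [0.594000, 0.775500]
step 3: m = 0.684750, f(m) = -0.157291 < 0 → root in [0.684750, 0.775500]
step 4: m = 0.730125, f(m) = -0.074562 < 0 → root in [0.730125, 0.775500]
step 5: m = 0.752813, f(m) = -0.033824 < 0 → root in [0.752813, 0.775500]
Midpoint of [0.752813, 0.775500] = 0.764156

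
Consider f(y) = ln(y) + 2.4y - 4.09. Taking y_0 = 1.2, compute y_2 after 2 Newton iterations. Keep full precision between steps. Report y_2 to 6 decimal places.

1.527614

Newton update: y ← y − f(y)/f'(y).
f'(y) = 1/y + 2.4
y_0 = 1.200000: f = -1.027678, f' = 3.233333 → y_1 = 1.200000 - (-1.027678)/(3.233333) = 1.517839
y_1 = 1.517839: f = -0.029900, f' = 3.058832 → y_2 = 1.517839 - (-0.029900)/(3.058832) = 1.527614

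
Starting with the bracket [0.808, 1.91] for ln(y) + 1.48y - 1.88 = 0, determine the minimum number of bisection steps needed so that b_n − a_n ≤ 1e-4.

Initial width b − a = 1.91 − 0.808 = 1.102000.
After n steps the width is (b−a)/2^n; need (b−a)/2^n ≤ 1e-4.
So n ≥ log₂(1.102000/1e-4) = log₂(11020.0000) ≈ 13.4278.
Hence n = 14.

14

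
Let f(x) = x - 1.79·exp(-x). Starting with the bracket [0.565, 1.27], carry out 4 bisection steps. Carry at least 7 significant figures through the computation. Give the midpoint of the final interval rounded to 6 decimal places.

0.807344

f(0.565000) = -0.452365, f(1.270000) = 0.767311 (opposite signs)
step 1: m = 0.917500, f(m) = 0.202365 > 0 → root in [0.565000, 0.917500]
step 2: m = 0.741250, f(m) = -0.111717 < 0 → root in [0.741250, 0.917500]
step 3: m = 0.829375, f(m) = 0.048359 > 0 → root in [0.741250, 0.829375]
step 4: m = 0.785312, f(m) = -0.030887 < 0 → root in [0.785312, 0.829375]
Midpoint of [0.785312, 0.829375] = 0.807344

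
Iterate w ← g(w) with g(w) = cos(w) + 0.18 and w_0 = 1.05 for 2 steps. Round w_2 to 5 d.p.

w_1 = g(1.050000) = 0.677571
w_2 = g(0.677571) = 0.959098

0.95910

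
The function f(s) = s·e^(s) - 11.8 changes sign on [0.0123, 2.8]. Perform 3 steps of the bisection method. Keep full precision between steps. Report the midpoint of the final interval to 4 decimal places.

f(0.012300) = -11.787548, f(2.800000) = 34.245011 (opposite signs)
step 1: m = 1.406150, f(m) = -6.062604 < 0 → root in [1.406150, 2.800000]
step 2: m = 2.103075, f(m) = 5.426959 > 0 → root in [1.406150, 2.103075]
step 3: m = 1.754612, f(m) = -1.656222 < 0 → root in [1.754612, 2.103075]
Midpoint of [1.754612, 2.103075] = 1.928844

1.9288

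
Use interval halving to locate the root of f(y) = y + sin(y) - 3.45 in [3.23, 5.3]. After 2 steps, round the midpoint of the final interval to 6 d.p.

f(3.230000) = -0.308292, f(5.300000) = 1.017733 (opposite signs)
step 1: m = 4.265000, f(m) = -0.086580 < 0 → root in [4.265000, 5.300000]
step 2: m = 4.782500, f(m) = 0.334957 > 0 → root in [4.265000, 4.782500]
Midpoint of [4.265000, 4.782500] = 4.523750

4.523750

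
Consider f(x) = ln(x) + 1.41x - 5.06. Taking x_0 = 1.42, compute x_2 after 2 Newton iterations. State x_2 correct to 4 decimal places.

f'(x) = 1/x + 1.41
x_0 = 1.420000: f = -2.707143, f' = 2.114225 → x_1 = 1.420000 - (-2.707143)/(2.114225) = 2.700442
x_1 = 2.700442: f = -0.258961, f' = 1.780310 → x_2 = 2.700442 - (-0.258961)/(1.780310) = 2.845901

2.8459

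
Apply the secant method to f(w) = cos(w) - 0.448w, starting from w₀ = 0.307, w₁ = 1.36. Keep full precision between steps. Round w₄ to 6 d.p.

1.070603

Secant update: w_(k+1) = w_k − f(w_k)·(w_k − w_(k-1))/(f(w_k) − f(w_(k-1))).
f(w_0) = 0.815708, f(w_1) = -0.400041
w_2 = 1.360000 - (-0.400041)·(1.360000 - 0.307000)/(-0.400041 - (0.815708)) = 1.013511; f(w_2) = 0.074831
w_3 = 1.013511 - (0.074831)·(1.013511 - 1.360000)/(0.074831 - (-0.400041)) = 1.068111; f(w_3) = 0.003266
w_4 = 1.068111 - (0.003266)·(1.068111 - 1.013511)/(0.003266 - (0.074831)) = 1.070603; f(w_4) = -0.000035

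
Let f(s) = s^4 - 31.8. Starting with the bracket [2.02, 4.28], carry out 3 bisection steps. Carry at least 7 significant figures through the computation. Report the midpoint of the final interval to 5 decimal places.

f(2.020000) = -15.150336, f(4.280000) = 303.763779 (opposite signs)
step 1: m = 3.150000, f(m) = 66.656006 > 0 → root in [2.020000, 3.150000]
step 2: m = 2.585000, f(m) = 12.852131 > 0 → root in [2.020000, 2.585000]
step 3: m = 2.302500, f(m) = -3.694031 < 0 → root in [2.302500, 2.585000]
Midpoint of [2.302500, 2.585000] = 2.443750

2.44375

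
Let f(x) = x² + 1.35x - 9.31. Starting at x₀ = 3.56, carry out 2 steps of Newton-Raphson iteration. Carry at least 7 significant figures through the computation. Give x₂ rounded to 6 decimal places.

Newton update: x ← x − f(x)/f'(x).
f'(x) = 2x + 1.35
x_0 = 3.560000: f = 8.169600, f' = 8.470000 → x_1 = 3.560000 - (8.169600)/(8.470000) = 2.595466
x_1 = 2.595466: f = 0.930325, f' = 6.540933 → x_2 = 2.595466 - (0.930325)/(6.540933) = 2.453235

2.453235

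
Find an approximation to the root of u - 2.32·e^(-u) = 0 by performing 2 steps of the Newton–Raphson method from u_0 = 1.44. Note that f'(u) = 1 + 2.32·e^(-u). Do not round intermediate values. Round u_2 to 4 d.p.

0.9216

u_0 = 1.440000: f = 0.890328, f' = 1.549672 → u_1 = 1.440000 - (0.890328)/(1.549672) = 0.865474
u_1 = 0.865474: f = -0.110903, f' = 1.976377 → u_2 = 0.865474 - (-0.110903)/(1.976377) = 0.921588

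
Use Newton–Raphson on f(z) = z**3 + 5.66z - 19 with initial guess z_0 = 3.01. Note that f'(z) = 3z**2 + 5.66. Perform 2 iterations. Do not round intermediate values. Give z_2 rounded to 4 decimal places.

2.0025

z_0 = 3.010000: f = 25.307501, f' = 32.840300 → z_1 = 3.010000 - (25.307501)/(32.840300) = 2.239377
z_1 = 2.239377: f = 4.904916, f' = 20.704424 → z_2 = 2.239377 - (4.904916)/(20.704424) = 2.002475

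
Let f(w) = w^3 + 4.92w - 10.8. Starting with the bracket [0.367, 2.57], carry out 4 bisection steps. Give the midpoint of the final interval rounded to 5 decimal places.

1.53734

f(0.367000) = -8.944929, f(2.570000) = 18.818993 (opposite signs)
step 1: m = 1.468500, f(m) = -0.408171 < 0 → root in [1.468500, 2.570000]
step 2: m = 2.019250, f(m) = 7.367941 > 0 → root in [1.468500, 2.019250]
step 3: m = 1.743875, f(m) = 3.083163 > 0 → root in [1.468500, 1.743875]
step 4: m = 1.606187, f(m) = 1.246147 > 0 → root in [1.468500, 1.606187]
Midpoint of [1.468500, 1.606187] = 1.537344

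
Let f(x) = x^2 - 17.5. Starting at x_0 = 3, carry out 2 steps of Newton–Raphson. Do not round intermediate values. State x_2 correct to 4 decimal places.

Newton update: x ← x − f(x)/f'(x).
f'(x) = 2x
x_0 = 3.000000: f = -8.500000, f' = 6.000000 → x_1 = 3.000000 - (-8.500000)/(6.000000) = 4.416667
x_1 = 4.416667: f = 2.006944, f' = 8.833333 → x_2 = 4.416667 - (2.006944)/(8.833333) = 4.189465

4.1895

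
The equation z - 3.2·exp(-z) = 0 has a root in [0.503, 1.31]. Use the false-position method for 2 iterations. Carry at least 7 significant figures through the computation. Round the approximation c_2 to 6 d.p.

1.088659

f(0.503000) = -1.432084, f(1.310000) = 0.446576
step 1: c = 1.118168, f(c) = 0.072159 > 0 → new bracket [0.503000, 1.118168]
step 2: c = 1.088659, f(c) = 0.011322 > 0 → new bracket [0.503000, 1.088659]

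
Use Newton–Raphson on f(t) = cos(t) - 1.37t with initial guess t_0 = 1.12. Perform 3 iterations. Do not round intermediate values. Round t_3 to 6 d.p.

Newton update: t ← t − f(t)/f'(t).
f'(t) = -sin(t) - 1.37
t_0 = 1.120000: f = -1.098718, f' = -2.270100 → t_1 = 1.120000 - (-1.098718)/(-2.270100) = 0.636005
t_1 = 0.636005: f = -0.066851, f' = -1.963986 → t_2 = 0.636005 - (-0.066851)/(-1.963986) = 0.601966
t_2 = 0.601966: f = -0.000470, f' = -1.936264 → t_3 = 0.601966 - (-0.000470)/(-1.936264) = 0.601724

0.601724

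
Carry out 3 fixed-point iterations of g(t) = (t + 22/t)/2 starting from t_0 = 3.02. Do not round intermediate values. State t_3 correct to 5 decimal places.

t_1 = g(3.020000) = 5.152384
t_2 = g(5.152384) = 4.711126
t_3 = g(4.711126) = 4.690461

4.69046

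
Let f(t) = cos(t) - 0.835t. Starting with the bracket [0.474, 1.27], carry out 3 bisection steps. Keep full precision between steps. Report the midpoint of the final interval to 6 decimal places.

0.822250

f(0.474000) = 0.493960, f(1.270000) = -0.764169 (opposite signs)
step 1: m = 0.872000, f(m) = -0.084823 < 0 → root in [0.474000, 0.872000]
step 2: m = 0.673000, f(m) = 0.220000 > 0 → root in [0.673000, 0.872000]
step 3: m = 0.772500, f(m) = 0.071131 > 0 → root in [0.772500, 0.872000]
Midpoint of [0.772500, 0.872000] = 0.822250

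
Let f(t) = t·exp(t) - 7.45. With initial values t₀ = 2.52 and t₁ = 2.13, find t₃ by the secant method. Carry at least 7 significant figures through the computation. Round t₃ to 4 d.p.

1.6463

f(t_0) = 23.870064, f(t_1) = 10.473666
t_2 = 2.130000 - (10.473666)·(2.130000 - 2.520000)/(10.473666 - (23.870064)) = 1.825087; f(t_2) = 3.871633
t_3 = 1.825087 - (3.871633)·(1.825087 - 2.130000)/(3.871633 - (10.473666)) = 1.646277; f(t_3) = 1.090282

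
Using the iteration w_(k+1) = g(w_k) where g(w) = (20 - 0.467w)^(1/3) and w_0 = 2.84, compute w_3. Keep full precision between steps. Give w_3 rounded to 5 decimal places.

2.65708

w_1 = g(2.840000) = 2.653039
w_2 = g(2.653039) = 2.657167
w_3 = g(2.657167) = 2.657076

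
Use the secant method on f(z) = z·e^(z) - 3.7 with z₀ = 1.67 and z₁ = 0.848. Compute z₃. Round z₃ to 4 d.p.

1.1876

f(z_0) = 5.171320, f(z_1) = -1.719944
z_2 = 0.848000 - (-1.719944)·(0.848000 - 1.670000)/(-1.719944 - (5.171320)) = 1.053157; f(z_2) = -0.680926
z_3 = 1.053157 - (-0.680926)·(1.053157 - 0.848000)/(-0.680926 - (-1.719944)) = 1.187609; f(z_3) = 0.194441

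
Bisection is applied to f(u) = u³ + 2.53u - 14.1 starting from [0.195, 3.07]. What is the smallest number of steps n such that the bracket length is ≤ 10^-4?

Initial width b − a = 3.07 − 0.195 = 2.875000.
After n steps the width is (b−a)/2^n; need (b−a)/2^n ≤ 10^-4.
So n ≥ log₂(2.875000/10^-4) = log₂(28750.0000) ≈ 14.8113.
Hence n = 15.

15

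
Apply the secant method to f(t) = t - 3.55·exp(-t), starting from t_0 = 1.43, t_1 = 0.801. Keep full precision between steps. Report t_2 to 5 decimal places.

Secant update: t_(k+1) = t_k − f(t_k)·(t_k − t_(k-1))/(f(t_k) − f(t_(k-1))).
f(t_0) = 0.580453, f(t_1) = -0.792524
t_2 = 0.801000 - (-0.792524)·(0.801000 - 1.430000)/(-0.792524 - (0.580453)) = 1.164078; f(t_2) = 0.055731

1.16408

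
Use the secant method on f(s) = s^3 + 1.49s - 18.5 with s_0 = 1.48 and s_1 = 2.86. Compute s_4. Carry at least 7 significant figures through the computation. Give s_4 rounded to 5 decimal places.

2.45889

f(s_0) = -13.053008, f(s_1) = 9.155056
s_2 = 2.860000 - (9.155056)·(2.860000 - 1.480000)/(9.155056 - (-13.053008)) = 2.291109; f(s_2) = -3.059810
s_3 = 2.291109 - (-3.059810)·(2.291109 - 2.860000)/(-3.059810 - (9.155056)) = 2.433615; f(s_3) = -0.460868
s_4 = 2.433615 - (-0.460868)·(2.433615 - 2.291109)/(-0.460868 - (-3.059810)) = 2.458886; f(s_4) = 0.030457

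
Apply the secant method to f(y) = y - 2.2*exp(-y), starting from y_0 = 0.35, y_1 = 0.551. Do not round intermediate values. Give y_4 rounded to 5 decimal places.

f(y_0) = -1.200314, f(y_1) = -0.717021
y_2 = 0.551000 - (-0.717021)·(0.551000 - 0.350000)/(-0.717021 - (-1.200314)) = 0.849207; f(y_2) = -0.091852
y_3 = 0.849207 - (-0.091852)·(0.849207 - 0.551000)/(-0.091852 - (-0.717021)) = 0.893020; f(y_3) = -0.007697
y_4 = 0.893020 - (-0.007697)·(0.893020 - 0.849207)/(-0.007697 - (-0.091852)) = 0.897028; f(y_4) = -0.000087

0.89703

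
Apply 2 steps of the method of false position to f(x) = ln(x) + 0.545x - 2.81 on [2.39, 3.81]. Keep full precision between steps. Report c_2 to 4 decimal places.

f(2.390000) = -0.636157, f(3.810000) = 0.604079
step 1: c = 3.118363, f(c) = 0.026816 > 0 → new bracket [2.390000, 3.118363]
step 2: c = 3.088902, f(c) = 0.001267 > 0 → new bracket [2.390000, 3.088902]

3.0889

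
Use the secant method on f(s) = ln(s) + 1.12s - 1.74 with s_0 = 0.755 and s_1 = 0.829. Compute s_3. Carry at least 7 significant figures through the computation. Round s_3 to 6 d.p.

1.305590

f(s_0) = -1.175438, f(s_1) = -0.999055
s_2 = 0.829000 - (-0.999055)·(0.829000 - 0.755000)/(-0.999055 - (-1.175438)) = 1.248147; f(s_2) = -0.120416
s_3 = 1.248147 - (-0.120416)·(1.248147 - 0.829000)/(-0.120416 - (-0.999055)) = 1.305590; f(s_3) = -0.011084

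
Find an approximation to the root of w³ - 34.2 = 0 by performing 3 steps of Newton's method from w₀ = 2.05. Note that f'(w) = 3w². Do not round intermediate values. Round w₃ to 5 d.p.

Newton update: w ← w − f(w)/f'(w).
w_0 = 2.050000: f = -25.584875, f' = 12.607500 → w_1 = 2.050000 - (-25.584875)/(12.607500) = 4.079338
w_1 = 4.079338: f = 33.684242, f' = 49.922988 → w_2 = 4.079338 - (33.684242)/(49.922988) = 3.404614
w_2 = 3.404614: f = 5.264217, f' = 34.774182 → w_3 = 3.404614 - (5.264217)/(34.774182) = 3.253231

3.25323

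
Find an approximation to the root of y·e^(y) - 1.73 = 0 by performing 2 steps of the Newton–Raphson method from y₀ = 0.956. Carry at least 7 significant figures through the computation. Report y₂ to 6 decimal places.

f'(y) = (y + 1)·e^(y)
y_0 = 0.956000: f = 0.756815, f' = 5.088085 → y_1 = 0.956000 - (0.756815)/(5.088085) = 0.807257
y_1 = 0.807257: f = 0.079671, f' = 4.051422 → y_2 = 0.807257 - (0.079671)/(4.051422) = 0.787593

0.787593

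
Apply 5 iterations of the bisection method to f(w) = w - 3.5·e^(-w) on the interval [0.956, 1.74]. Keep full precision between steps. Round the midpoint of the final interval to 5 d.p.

1.13975

f(0.956000) = -0.389496, f(1.740000) = 1.125679 (opposite signs)
step 1: m = 1.348000, f(m) = 0.438843 > 0 → root in [0.956000, 1.348000]
step 2: m = 1.152000, f(m) = 0.045986 > 0 → root in [0.956000, 1.152000]
step 3: m = 1.054000, f(m) = -0.165893 < 0 → root in [1.054000, 1.152000]
step 4: m = 1.103000, f(m) = -0.058559 < 0 → root in [1.103000, 1.152000]
step 5: m = 1.127500, f(m) = -0.005946 < 0 → root in [1.127500, 1.152000]
Midpoint of [1.127500, 1.152000] = 1.139750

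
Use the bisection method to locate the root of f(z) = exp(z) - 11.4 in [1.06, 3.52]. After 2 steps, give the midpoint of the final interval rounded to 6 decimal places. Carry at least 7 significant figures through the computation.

f(1.060000) = -8.513629, f(3.520000) = 22.384428 (opposite signs)
step 1: m = 2.290000, f(m) = -1.525062 < 0 → root in [2.290000, 3.520000]
step 2: m = 2.905000, f(m) = 6.865244 > 0 → root in [2.290000, 2.905000]
Midpoint of [2.290000, 2.905000] = 2.597500

2.597500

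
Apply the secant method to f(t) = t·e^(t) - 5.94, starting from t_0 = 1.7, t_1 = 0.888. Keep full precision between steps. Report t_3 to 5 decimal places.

Secant update: t_(k+1) = t_k − f(t_k)·(t_k − t_(k-1))/(f(t_k) − f(t_(k-1))).
f(t_0) = 3.365711, f(t_1) = -3.781925
t_2 = 0.888000 - (-3.781925)·(0.888000 - 1.700000)/(-3.781925 - (3.365711)) = 1.317642; f(t_2) = -1.019129
t_3 = 1.317642 - (-1.019129)·(1.317642 - 0.888000)/(-1.019129 - (-3.781925)) = 1.476126; f(t_3) = 0.519473

1.47613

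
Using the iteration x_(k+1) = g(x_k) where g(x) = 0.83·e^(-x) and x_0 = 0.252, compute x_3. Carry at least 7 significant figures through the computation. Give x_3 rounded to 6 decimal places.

x_1 = g(0.252000) = 0.645113
x_2 = g(0.645113) = 0.435421
x_3 = g(0.435421) = 0.537004

0.537004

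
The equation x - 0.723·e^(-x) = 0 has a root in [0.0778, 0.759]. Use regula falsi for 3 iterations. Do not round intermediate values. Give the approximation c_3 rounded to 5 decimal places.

0.45762

False-position update: c = (a·f(b) − b·f(a))/(f(b) − f(a)); replace the endpoint whose sign matches f(c).
f(0.077800) = -0.591083, f(0.759000) = 0.420539
step 1: c = 0.475820, f(c) = 0.026566 > 0 → new bracket [0.077800, 0.475820]
step 2: c = 0.458701, f(c) = 0.001689 > 0 → new bracket [0.077800, 0.458701]
step 3: c = 0.457615, f(c) = 0.000107 > 0 → new bracket [0.077800, 0.457615]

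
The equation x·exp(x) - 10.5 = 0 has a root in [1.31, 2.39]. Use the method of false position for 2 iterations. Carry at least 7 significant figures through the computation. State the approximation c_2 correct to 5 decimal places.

1.71097

f(1.310000) = -5.644912, f(2.390000) = 15.583251
step 1: c = 1.597189, f(c) = -2.611271 < 0 → new bracket [1.597189, 2.390000]
step 2: c = 1.710973, f(c) = -1.030882 < 0 → new bracket [1.710973, 2.390000]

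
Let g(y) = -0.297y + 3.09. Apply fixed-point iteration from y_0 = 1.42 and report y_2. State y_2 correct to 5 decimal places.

2.29753

y_1 = g(1.420000) = 2.668260
y_2 = g(2.668260) = 2.297527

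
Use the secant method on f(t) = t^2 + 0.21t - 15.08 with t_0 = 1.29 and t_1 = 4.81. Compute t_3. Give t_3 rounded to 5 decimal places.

Secant update: t_(k+1) = t_k − f(t_k)·(t_k − t_(k-1))/(f(t_k) − f(t_(k-1))).
f(t_0) = -13.145000, f(t_1) = 9.066200
t_2 = 4.810000 - (9.066200)·(4.810000 - 1.290000)/(9.066200 - (-13.145000)) = 3.373201; f(t_2) = -2.993141
t_3 = 3.373201 - (-2.993141)·(3.373201 - 4.810000)/(-2.993141 - (9.066200)) = 3.729816; f(t_3) = -0.385210

3.72982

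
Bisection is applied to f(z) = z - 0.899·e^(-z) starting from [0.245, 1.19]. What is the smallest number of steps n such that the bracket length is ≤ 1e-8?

27

Initial width b − a = 1.19 − 0.245 = 0.945000.
After n steps the width is (b−a)/2^n; need (b−a)/2^n ≤ 1e-8.
So n ≥ log₂(0.945000/1e-8) = log₂(94500000.0000) ≈ 26.4938.
Hence n = 27.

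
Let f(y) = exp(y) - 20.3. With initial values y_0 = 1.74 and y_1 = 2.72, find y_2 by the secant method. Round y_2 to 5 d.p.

3.24908

f(y_0) = -14.602657, f(y_1) = -5.119678
y_2 = 2.720000 - (-5.119678)·(2.720000 - 1.740000)/(-5.119678 - (-14.602657)) = 3.249083; f(y_2) = 5.466705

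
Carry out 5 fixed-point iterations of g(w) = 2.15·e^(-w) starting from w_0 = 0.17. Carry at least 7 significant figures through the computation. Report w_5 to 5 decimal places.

1.33986

w_1 = g(0.170000) = 1.813879
w_2 = g(1.813879) = 0.350494
w_3 = g(0.350494) = 1.514331
w_4 = g(1.514331) = 0.472904
w_5 = g(0.472904) = 1.339858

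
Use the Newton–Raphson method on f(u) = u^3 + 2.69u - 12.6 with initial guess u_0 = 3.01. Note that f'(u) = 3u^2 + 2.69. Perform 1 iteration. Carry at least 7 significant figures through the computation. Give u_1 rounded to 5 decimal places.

2.24778

u_0 = 3.010000: f = 22.767801, f' = 29.870300 → u_1 = 3.010000 - (22.767801)/(29.870300) = 2.247778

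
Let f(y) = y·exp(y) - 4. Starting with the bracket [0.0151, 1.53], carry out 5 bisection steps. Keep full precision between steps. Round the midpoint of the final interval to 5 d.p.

1.22229

f(0.015100) = -3.984670, f(1.530000) = 3.065811 (opposite signs)
step 1: m = 0.772550, f(m) = -2.327212 < 0 → root in [0.772550, 1.530000]
step 2: m = 1.151275, f(m) = -0.359413 < 0 → root in [1.151275, 1.530000]
step 3: m = 1.340638, f(m) = 1.123218 > 0 → root in [1.151275, 1.340638]
step 4: m = 1.245956, f(m) = 0.331265 > 0 → root in [1.151275, 1.245956]
step 5: m = 1.198616, f(m) = -0.025961 < 0 → root in [1.198616, 1.245956]
Midpoint of [1.198616, 1.245956] = 1.222286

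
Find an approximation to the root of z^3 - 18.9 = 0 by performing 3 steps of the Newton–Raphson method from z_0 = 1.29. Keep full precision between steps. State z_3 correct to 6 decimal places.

f'(z) = 3z^2
z_0 = 1.290000: f = -16.753311, f' = 4.992300 → z_1 = 1.290000 - (-16.753311)/(4.992300) = 4.645830
z_1 = 4.645830: f = 81.374382, f' = 64.751214 → z_2 = 4.645830 - (81.374382)/(64.751214) = 3.389107
z_2 = 3.389107: f = 20.027424, f' = 34.458129 → z_3 = 3.389107 - (20.027424)/(34.458129) = 2.807896

2.807896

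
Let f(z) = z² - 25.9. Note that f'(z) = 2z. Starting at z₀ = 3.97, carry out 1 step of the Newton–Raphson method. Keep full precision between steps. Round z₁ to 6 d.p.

z_0 = 3.970000: f = -10.139100, f' = 7.940000 → z_1 = 3.970000 - (-10.139100)/(7.940000) = 5.246965

5.246965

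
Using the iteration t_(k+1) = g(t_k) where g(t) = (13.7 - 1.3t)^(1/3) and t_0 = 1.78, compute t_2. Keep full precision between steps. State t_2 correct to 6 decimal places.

t_1 = g(1.780000) = 2.249695
t_2 = g(2.249695) = 2.208739

2.208739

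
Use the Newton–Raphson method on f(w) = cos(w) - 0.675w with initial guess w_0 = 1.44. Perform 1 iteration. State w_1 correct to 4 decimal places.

0.9350

f'(w) = -sin(w) - 0.675
w_0 = 1.440000: f = -0.841576, f' = -1.666458 → w_1 = 1.440000 - (-0.841576)/(-1.666458) = 0.934991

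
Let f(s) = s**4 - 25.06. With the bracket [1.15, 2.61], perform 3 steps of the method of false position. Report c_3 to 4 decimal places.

2.2199

f(1.150000) = -23.310994, f(2.610000) = 21.344706
step 1: c = 1.912143, f(c) = -11.691524 < 0 → new bracket [1.912143, 2.610000]
step 2: c = 2.159115, f(c) = -3.327832 < 0 → new bracket [2.159115, 2.610000]
step 3: c = 2.219930, f(c) = -0.773923 < 0 → new bracket [2.219930, 2.610000]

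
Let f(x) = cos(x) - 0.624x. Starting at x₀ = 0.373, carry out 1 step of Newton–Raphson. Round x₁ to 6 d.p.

f'(x) = -sin(x) - 0.624
x_0 = 0.373000: f = 0.698486, f' = -0.988411 → x_1 = 0.373000 - (0.698486)/(-0.988411) = 1.079676

1.079676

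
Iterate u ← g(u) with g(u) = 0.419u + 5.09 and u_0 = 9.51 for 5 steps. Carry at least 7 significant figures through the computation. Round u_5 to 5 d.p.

u_1 = g(9.510000) = 9.074690
u_2 = g(9.074690) = 8.892295
u_3 = g(8.892295) = 8.815872
u_4 = g(8.815872) = 8.783850
u_5 = g(8.783850) = 8.770433

8.77043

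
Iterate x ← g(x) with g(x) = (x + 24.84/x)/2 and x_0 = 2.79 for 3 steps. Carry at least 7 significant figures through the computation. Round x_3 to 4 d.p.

4.9844

x_1 = g(2.790000) = 5.846613
x_2 = g(5.846613) = 5.047613
x_3 = g(5.047613) = 4.984375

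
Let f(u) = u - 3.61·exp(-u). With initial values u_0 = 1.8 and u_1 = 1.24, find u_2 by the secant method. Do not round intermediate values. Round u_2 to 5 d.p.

1.13148

f(u_0) = 1.203271, f(u_1) = 0.195323
u_2 = 1.240000 - (0.195323)·(1.240000 - 1.800000)/(0.195323 - (1.203271)) = 1.131482; f(u_2) = -0.032942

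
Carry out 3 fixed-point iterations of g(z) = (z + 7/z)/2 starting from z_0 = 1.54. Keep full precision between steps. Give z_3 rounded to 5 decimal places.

z_1 = g(1.540000) = 3.042727
z_2 = g(3.042727) = 2.671647
z_3 = g(2.671647) = 2.645877

2.64588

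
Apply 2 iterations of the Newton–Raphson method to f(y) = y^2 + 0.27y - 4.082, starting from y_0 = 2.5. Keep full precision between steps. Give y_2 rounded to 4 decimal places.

1.8911

f'(y) = 2y + 0.27
y_0 = 2.500000: f = 2.843000, f' = 5.270000 → y_1 = 2.500000 - (2.843000)/(5.270000) = 1.960531
y_1 = 1.960531: f = 0.291026, f' = 4.191063 → y_2 = 1.960531 - (0.291026)/(4.191063) = 1.891092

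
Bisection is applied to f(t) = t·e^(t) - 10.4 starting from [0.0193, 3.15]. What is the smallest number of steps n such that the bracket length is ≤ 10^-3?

Initial width b − a = 3.15 − 0.0193 = 3.130700.
After n steps the width is (b−a)/2^n; need (b−a)/2^n ≤ 10^-3.
So n ≥ log₂(3.130700/10^-3) = log₂(3130.7000) ≈ 11.6123.
Hence n = 12.

12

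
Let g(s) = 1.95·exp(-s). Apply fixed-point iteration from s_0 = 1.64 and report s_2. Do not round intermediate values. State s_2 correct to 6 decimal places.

s_1 = g(1.640000) = 0.378261
s_2 = g(0.378261) = 1.335851

1.335851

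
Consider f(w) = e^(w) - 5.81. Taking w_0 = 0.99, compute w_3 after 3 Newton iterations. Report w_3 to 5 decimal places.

f'(w) = e^(w)
w_0 = 0.990000: f = -3.118766, f' = 2.691234 → w_1 = 0.990000 - (-3.118766)/(2.691234) = 2.148861
w_1 = 2.148861: f = 2.765082, f' = 8.575082 → w_2 = 2.148861 - (2.765082)/(8.575082) = 1.826405
w_2 = 1.826405: f = 0.401517, f' = 6.211517 → w_3 = 1.826405 - (0.401517)/(6.211517) = 1.761764

1.76176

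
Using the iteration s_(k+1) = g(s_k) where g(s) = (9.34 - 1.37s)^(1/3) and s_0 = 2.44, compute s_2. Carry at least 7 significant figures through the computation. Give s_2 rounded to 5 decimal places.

1.89925

s_1 = g(2.440000) = 1.816838
s_2 = g(1.816838) = 1.899255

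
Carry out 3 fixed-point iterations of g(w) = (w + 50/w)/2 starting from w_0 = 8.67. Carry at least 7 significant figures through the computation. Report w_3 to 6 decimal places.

w_1 = g(8.670000) = 7.218506
w_2 = g(7.218506) = 7.072574
w_3 = g(7.072574) = 7.071068

7.071068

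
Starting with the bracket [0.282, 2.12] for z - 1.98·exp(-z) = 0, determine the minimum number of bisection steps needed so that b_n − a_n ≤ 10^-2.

Initial width b − a = 2.12 − 0.282 = 1.838000.
After n steps the width is (b−a)/2^n; need (b−a)/2^n ≤ 10^-2.
So n ≥ log₂(1.838000/10^-2) = log₂(183.8000) ≈ 7.5220.
Hence n = 8.

8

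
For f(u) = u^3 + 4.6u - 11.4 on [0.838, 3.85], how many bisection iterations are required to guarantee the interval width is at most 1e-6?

Initial width b − a = 3.85 − 0.838 = 3.012000.
After n steps the width is (b−a)/2^n; need (b−a)/2^n ≤ 1e-6.
So n ≥ log₂(3.012000/1e-6) = log₂(3012000.0000) ≈ 21.5223.
Hence n = 22.

22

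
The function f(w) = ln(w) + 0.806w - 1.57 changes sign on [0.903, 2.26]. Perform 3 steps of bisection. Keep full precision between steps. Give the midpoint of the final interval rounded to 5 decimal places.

1.49669

f(0.903000) = -0.944215, f(2.260000) = 1.066925 (opposite signs)
step 1: m = 1.581500, f(m) = 0.163063 > 0 → root in [0.903000, 1.581500]
step 2: m = 1.242250, f(m) = -0.351822 < 0 → root in [1.242250, 1.581500]
step 3: m = 1.411875, f(m) = -0.087110 < 0 → root in [1.411875, 1.581500]
Midpoint of [1.411875, 1.581500] = 1.496687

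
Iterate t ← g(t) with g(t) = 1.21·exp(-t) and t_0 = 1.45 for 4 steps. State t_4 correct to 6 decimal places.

0.743828

t_1 = g(1.450000) = 0.283830
t_2 = g(0.283830) = 0.911002
t_3 = g(0.911002) = 0.486566
t_4 = g(0.486566) = 0.743828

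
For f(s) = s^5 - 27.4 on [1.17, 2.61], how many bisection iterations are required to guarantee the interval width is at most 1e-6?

Initial width b − a = 2.61 − 1.17 = 1.440000.
After n steps the width is (b−a)/2^n; need (b−a)/2^n ≤ 1e-6.
So n ≥ log₂(1.440000/1e-6) = log₂(1440000.0000) ≈ 20.4576.
Hence n = 21.

21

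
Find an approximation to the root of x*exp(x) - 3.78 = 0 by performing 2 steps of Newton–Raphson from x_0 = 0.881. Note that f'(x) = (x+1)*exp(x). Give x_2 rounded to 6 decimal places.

x_0 = 0.881000: f = -1.653872, f' = 4.539440 → x_1 = 0.881000 - (-1.653872)/(4.539440) = 1.245334
x_1 = 1.245334: f = 0.546409, f' = 7.800504 → x_2 = 1.245334 - (0.546409)/(7.800504) = 1.175286

1.175286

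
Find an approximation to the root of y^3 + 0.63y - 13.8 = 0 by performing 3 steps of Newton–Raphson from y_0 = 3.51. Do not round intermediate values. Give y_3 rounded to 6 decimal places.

2.311897

f'(y) = 3y^2 + 0.63
y_0 = 3.510000: f = 31.654851, f' = 37.590300 → y_1 = 3.510000 - (31.654851)/(37.590300) = 2.667898
y_1 = 2.667898: f = 6.870029, f' = 21.983046 → y_2 = 2.667898 - (6.870029)/(21.983046) = 2.355384
y_2 = 2.355384: f = 0.751163, f' = 17.273495 → y_3 = 2.355384 - (0.751163)/(17.273495) = 2.311897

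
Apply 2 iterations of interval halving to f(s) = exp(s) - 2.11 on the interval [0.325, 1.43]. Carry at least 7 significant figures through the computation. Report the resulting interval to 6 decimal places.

f(0.325000) = -0.725969, f(1.430000) = 2.068699 (opposite signs)
step 1: m = 0.877500, f(m) = 0.294880 > 0 → root in [0.325000, 0.877500]
step 2: m = 0.601250, f(m) = -0.285602 < 0 → root in [0.601250, 0.877500]

[0.601250, 0.877500]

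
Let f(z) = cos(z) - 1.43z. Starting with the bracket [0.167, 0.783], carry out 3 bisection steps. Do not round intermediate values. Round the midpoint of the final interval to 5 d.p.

0.59050

f(0.167000) = 0.747278, f(0.783000) = -0.410889 (opposite signs)
step 1: m = 0.475000, f(m) = 0.210043 > 0 → root in [0.475000, 0.783000]
step 2: m = 0.629000, f(m) = -0.090854 < 0 → root in [0.475000, 0.629000]
step 3: m = 0.552000, f(m) = 0.062117 > 0 → root in [0.552000, 0.629000]
Midpoint of [0.552000, 0.629000] = 0.590500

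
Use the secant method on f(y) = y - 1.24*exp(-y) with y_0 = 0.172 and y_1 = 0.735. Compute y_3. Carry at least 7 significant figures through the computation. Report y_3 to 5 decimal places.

Secant update: y_(k+1) = y_k − f(y_k)·(y_k − y_(k-1))/(f(y_k) − f(y_(k-1))).
f(y_0) = -0.872054, f(y_1) = 0.140413
y_2 = 0.735000 - (0.140413)·(0.735000 - 0.172000)/(0.140413 - (-0.872054)) = 0.656921; f(y_2) = 0.014049
y_3 = 0.656921 - (0.014049)·(0.656921 - 0.735000)/(0.014049 - (0.140413)) = 0.648240; f(y_3) = -0.000237

0.64824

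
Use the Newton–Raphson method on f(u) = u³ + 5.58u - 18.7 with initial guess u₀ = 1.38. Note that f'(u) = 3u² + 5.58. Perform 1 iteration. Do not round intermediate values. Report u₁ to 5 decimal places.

2.12129

u_0 = 1.380000: f = -8.371528, f' = 11.293200 → u_1 = 1.380000 - (-8.371528)/(11.293200) = 2.121289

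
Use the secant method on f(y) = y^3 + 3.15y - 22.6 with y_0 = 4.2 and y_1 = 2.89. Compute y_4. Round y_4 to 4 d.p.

2.4596

f(y_0) = 64.718000, f(y_1) = 10.641069
y_2 = 2.890000 - (10.641069)·(2.890000 - 4.200000)/(10.641069 - (64.718000)) = 2.632223; f(y_2) = 3.929112
y_3 = 2.632223 - (3.929112)·(2.632223 - 2.890000)/(3.929112 - (10.641069)) = 2.481323; f(y_3) = 0.493575
y_4 = 2.481323 - (0.493575)·(2.481323 - 2.632223)/(0.493575 - (3.929112)) = 2.459643; f(y_4) = 0.028335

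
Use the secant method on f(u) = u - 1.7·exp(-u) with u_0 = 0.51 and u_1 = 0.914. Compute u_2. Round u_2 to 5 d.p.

Secant update: u_(k+1) = u_k − f(u_k)·(u_k − u_(k-1))/(f(u_k) − f(u_(k-1))).
f(u_0) = -0.510842, f(u_1) = 0.232441
u_2 = 0.914000 - (0.232441)·(0.914000 - 0.510000)/(0.232441 - (-0.510842)) = 0.787661; f(u_2) = 0.014317

0.78766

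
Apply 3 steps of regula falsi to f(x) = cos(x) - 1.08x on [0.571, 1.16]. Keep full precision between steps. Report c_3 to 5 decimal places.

0.70505

False-position update: c = (a·f(b) − b·f(a))/(f(b) − f(a)); replace the endpoint whose sign matches f(c).
f(0.571000) = 0.224681, f(1.160000) = -0.853460
step 1: c = 0.693746, f(c) = 0.019611 > 0 → new bracket [0.693746, 1.160000]
step 2: c = 0.704219, f(c) = 0.001561 > 0 → new bracket [0.704219, 1.160000]
step 3: c = 0.705051, f(c) = 0.000123 > 0 → new bracket [0.705051, 1.160000]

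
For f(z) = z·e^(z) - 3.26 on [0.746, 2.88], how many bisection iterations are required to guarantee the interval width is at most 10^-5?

18

Initial width b − a = 2.88 − 0.746 = 2.134000.
After n steps the width is (b−a)/2^n; need (b−a)/2^n ≤ 10^-5.
So n ≥ log₂(2.134000/10^-5) = log₂(213400.0000) ≈ 17.7032.
Hence n = 18.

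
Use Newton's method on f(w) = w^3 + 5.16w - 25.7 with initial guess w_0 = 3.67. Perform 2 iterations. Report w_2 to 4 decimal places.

Newton update: w ← w − f(w)/f'(w).
f'(w) = 3w^2 + 5.16
w_0 = 3.670000: f = 42.668063, f' = 45.566700 → w_1 = 3.670000 - (42.668063)/(45.566700) = 2.733613
w_1 = 2.733613: f = 8.832751, f' = 27.577921 → w_2 = 2.733613 - (8.832751)/(27.577921) = 2.413330

2.4133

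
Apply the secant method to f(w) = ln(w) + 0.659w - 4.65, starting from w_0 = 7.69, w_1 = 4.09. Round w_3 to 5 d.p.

4.70656

Secant update: w_(k+1) = w_k − f(w_k)·(w_k − w_(k-1))/(f(w_k) − f(w_(k-1))).
f(w_0) = 2.457631, f(w_1) = -0.546145
w_2 = 4.090000 - (-0.546145)·(4.090000 - 7.690000)/(-0.546145 - (2.457631)) = 4.744550; f(w_2) = 0.033655
w_3 = 4.744550 - (0.033655)·(4.744550 - 4.090000)/(0.033655 - (-0.546145)) = 4.706556; f(w_3) = 0.000577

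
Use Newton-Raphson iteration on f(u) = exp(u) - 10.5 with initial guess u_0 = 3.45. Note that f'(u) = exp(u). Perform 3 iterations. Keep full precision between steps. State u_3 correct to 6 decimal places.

u_0 = 3.450000: f = 21.000392, f' = 31.500392 → u_1 = 3.450000 - (21.000392)/(31.500392) = 2.783329
u_1 = 2.783329: f = 5.672774, f' = 16.172774 → u_2 = 2.783329 - (5.672774)/(16.172774) = 2.432568
u_2 = 2.432568: f = 0.888095, f' = 11.388095 → u_3 = 2.432568 - (0.888095)/(11.388095) = 2.354584

2.354584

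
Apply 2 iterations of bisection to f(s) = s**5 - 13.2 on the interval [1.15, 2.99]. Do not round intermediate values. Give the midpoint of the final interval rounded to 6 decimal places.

f(1.150000) = -11.188643, f(2.990000) = 225.776910 (opposite signs)
step 1: m = 2.070000, f(m) = 24.805962 > 0 → root in [1.150000, 2.070000]
step 2: m = 1.610000, f(m) = -2.382438 < 0 → root in [1.610000, 2.070000]
Midpoint of [1.610000, 2.070000] = 1.840000

1.840000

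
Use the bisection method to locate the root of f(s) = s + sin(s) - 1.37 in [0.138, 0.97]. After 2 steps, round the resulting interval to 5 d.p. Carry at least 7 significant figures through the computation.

f(0.138000) = -1.094438, f(0.970000) = 0.424886 (opposite signs)
step 1: m = 0.554000, f(m) = -0.289907 < 0 → root in [0.554000, 0.970000]
step 2: m = 0.762000, f(m) = 0.082370 > 0 → root in [0.554000, 0.762000]

[0.55400, 0.76200]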